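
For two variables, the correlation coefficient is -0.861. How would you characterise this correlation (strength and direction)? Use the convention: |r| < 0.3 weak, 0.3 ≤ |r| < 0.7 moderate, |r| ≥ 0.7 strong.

strong negative

r = -0.861 < 0 so the relationship is negative.
|r| = 0.861, which falls in the strong range.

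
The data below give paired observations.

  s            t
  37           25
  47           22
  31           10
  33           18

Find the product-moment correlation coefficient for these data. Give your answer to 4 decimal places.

0.6340

n = 4, Σs = 148, Σt = 75, Σs² = 5628, Σt² = 1533, Σst = 2863
nΣst − ΣsΣt = 11452 − 11100 = 352
nΣs² − (Σs)² = 22512 − 21904 = 608; nΣt² − (Σt)² = 6132 − 5625 = 507
r = 352 / √(608 × 507) = 352 / 555.2081 ≈ 0.6340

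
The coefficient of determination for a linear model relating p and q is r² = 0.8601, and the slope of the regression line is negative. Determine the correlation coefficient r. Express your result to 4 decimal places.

-0.9274

|r| = √0.8601 = 0.9274
The association is negative, so r = −0.9274.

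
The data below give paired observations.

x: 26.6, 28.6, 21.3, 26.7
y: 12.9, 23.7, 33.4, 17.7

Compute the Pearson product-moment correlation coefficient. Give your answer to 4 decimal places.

-0.6937

n = 4, Σx = 103.2, Σy = 87.7, Σx² = 2692.1, Σy² = 2156.95, Σxy = 2204.97
nΣxy − ΣxΣy = 8819.88 − 9050.64 = -230.76
nΣx² − (Σx)² = 10768.4 − 10650.24 = 118.16; nΣy² − (Σy)² = 8627.8 − 7691.29 = 936.51
r = -230.76 / √(118.16 × 936.51) = -230.76 / 332.6530 ≈ -0.6937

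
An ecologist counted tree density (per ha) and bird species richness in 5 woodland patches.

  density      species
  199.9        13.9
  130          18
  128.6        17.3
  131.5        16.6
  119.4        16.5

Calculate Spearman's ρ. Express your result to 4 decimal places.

Rank density: 5, 3, 2, 4, 1
Rank species: 1, 5, 4, 3, 2
d = rank(density) − rank(species): 4, -2, -2, 1, -1; Σd² = 26
ρ = 1 − 6Σd² / [n(n²−1)] = 1 − 6×26 / (5×24) = 1 − 156/120 ≈ -0.3000

-0.3000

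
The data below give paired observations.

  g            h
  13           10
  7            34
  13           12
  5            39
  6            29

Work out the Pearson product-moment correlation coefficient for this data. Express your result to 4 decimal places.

-0.9699

n = 5, Σg = 44, Σh = 124, Σg² = 448, Σh² = 3762, Σgh = 893
nΣgh − ΣgΣh = 4465 − 5456 = -991
nΣg² − (Σg)² = 2240 − 1936 = 304; nΣh² − (Σh)² = 18810 − 15376 = 3434
r = -991 / √(304 × 3434) = -991 / 1021.7319 ≈ -0.9699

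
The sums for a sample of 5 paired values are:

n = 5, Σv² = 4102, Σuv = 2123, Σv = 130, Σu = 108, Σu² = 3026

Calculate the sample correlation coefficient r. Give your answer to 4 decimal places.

-0.9683

r = (nΣuv − ΣuΣv) / √[(nΣu² − (Σu)²)(nΣv² − (Σv)²)]
Numerator: 5×2123 − 108×130 = -3425
Denominator: √[(15130 − 11664)(20510 − 16900)] = √[3466 × 3610] = 3537.2673
r = -3425 / 3537.2673 ≈ -0.9683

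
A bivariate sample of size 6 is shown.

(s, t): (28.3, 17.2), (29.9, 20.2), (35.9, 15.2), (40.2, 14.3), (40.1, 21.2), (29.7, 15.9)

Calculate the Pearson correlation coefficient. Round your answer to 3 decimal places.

-0.054

n = 6, Σs = 204.1, Σt = 104, Σs² = 7089.85, Σt² = 1841.66, Σst = 3533.63
nΣst − ΣsΣt = 21201.78 − 21226.4 = -24.62
nΣs² − (Σs)² = 42539.1 − 41656.81 = 882.29; nΣt² − (Σt)² = 11049.96 − 10816 = 233.96
r = -24.62 / √(882.29 × 233.96) = -24.62 / 454.3353 ≈ -0.054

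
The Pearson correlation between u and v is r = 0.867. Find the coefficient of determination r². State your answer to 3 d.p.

r² = (0.867)² = 0.752

0.752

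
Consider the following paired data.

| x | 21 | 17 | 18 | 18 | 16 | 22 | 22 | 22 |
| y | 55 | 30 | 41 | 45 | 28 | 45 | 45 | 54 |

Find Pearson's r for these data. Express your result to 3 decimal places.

n = 8, Σx = 156, Σy = 343, Σx² = 3086, Σy² = 15381, Σxy = 6829
nΣxy − ΣxΣy = 54632 − 53508 = 1124
nΣx² − (Σx)² = 24688 − 24336 = 352; nΣy² − (Σy)² = 123048 − 117649 = 5399
r = 1124 / √(352 × 5399) = 1124 / 1378.5674 ≈ 0.815

0.815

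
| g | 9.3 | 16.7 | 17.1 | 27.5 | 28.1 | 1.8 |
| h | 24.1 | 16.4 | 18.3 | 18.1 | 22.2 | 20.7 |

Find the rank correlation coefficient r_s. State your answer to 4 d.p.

Rank g: 2, 3, 4, 5, 6, 1
Rank h: 6, 1, 3, 2, 5, 4
d = rank(g) − rank(h): -4, 2, 1, 3, 1, -3; Σd² = 40
ρ = 1 − 6Σd² / [n(n²−1)] = 1 − 6×40 / (6×35) = 1 − 240/210 ≈ -0.1429

-0.1429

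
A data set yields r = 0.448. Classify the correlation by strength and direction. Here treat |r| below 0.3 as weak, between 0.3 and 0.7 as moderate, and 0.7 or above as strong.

moderate positive

r = 0.448 > 0 so the relationship is positive.
|r| = 0.448, which falls in the moderate range.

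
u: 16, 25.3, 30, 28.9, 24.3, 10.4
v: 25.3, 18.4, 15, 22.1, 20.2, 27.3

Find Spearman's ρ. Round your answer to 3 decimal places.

Rank u: 2, 4, 6, 5, 3, 1
Rank v: 5, 2, 1, 4, 3, 6
d = rank(u) − rank(v): -3, 2, 5, 1, 0, -5; Σd² = 64
ρ = 1 − 6Σd² / [n(n²−1)] = 1 − 6×64 / (6×35) = 1 − 384/210 ≈ -0.829

-0.829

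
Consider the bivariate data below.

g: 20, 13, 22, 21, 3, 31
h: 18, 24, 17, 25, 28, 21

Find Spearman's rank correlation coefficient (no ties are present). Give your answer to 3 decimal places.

Rank g: 3, 2, 5, 4, 1, 6
Rank h: 2, 4, 1, 5, 6, 3
d = rank(g) − rank(h): 1, -2, 4, -1, -5, 3; Σd² = 56
ρ = 1 − 6Σd² / [n(n²−1)] = 1 − 6×56 / (6×35) = 1 − 336/210 ≈ -0.600

-0.600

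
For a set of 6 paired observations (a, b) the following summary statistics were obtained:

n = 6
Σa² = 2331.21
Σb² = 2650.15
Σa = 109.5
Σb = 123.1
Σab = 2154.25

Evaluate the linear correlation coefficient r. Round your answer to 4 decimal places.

-0.4535

r = (nΣab − ΣaΣb) / √[(nΣa² − (Σa)²)(nΣb² − (Σb)²)]
Numerator: 6×2154.25 − 109.5×123.1 = -553.95
Denominator: √[(13987.26 − 11990.25)(15900.9 − 15153.61)] = √[1997.01 × 747.29] = 1221.6160
r = -553.95 / 1221.6160 ≈ -0.4535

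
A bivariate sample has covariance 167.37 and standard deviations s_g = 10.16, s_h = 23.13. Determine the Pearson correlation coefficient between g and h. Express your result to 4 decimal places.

r = Cov(g,h) / (s_g · s_h) = 167.37 / (10.16 × 23.13)
  = 167.37 / 235.0008 ≈ 0.7122

0.7122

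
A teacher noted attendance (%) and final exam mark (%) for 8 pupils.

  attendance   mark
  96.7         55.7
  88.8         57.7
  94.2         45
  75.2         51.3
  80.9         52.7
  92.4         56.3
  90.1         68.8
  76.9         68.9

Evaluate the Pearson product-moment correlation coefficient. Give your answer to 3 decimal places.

-0.194

n = 8, Σx = 695.2, Σy = 456.4, Σx² = 60879.2, Σy² = 26516.1, Σxy = 39569.55
nΣxy − ΣxΣy = 316556.4 − 317289.28 = -732.88
nΣx² − (Σx)² = 487033.6 − 483303.04 = 3730.56; nΣy² − (Σy)² = 212128.8 − 208300.96 = 3827.84
r = -732.88 / √(3730.56 × 3827.84) = -732.88 / 3778.8870 ≈ -0.194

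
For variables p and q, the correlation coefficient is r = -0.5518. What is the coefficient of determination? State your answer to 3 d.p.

0.304

r² = (-0.5518)² = 0.304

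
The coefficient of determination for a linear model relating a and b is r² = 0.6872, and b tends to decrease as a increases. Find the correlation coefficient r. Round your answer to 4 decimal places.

-0.8290

|r| = √0.6872 = 0.8290
The association is negative, so r = −0.8290.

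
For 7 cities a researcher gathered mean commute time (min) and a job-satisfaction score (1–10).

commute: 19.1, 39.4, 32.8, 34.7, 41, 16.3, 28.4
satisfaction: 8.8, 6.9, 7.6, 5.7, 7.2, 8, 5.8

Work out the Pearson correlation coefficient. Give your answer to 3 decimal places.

n = 7, Σx = 211.7, Σy = 50, Σx² = 6950.35, Σy² = 364.78, Σxy = 1477.33
nΣxy − ΣxΣy = 10341.31 − 10585 = -243.69
nΣx² − (Σx)² = 48652.45 − 44816.89 = 3835.56; nΣy² − (Σy)² = 2553.46 − 2500 = 53.46
r = -243.69 / √(3835.56 × 53.46) = -243.69 / 452.8234 ≈ -0.538

-0.538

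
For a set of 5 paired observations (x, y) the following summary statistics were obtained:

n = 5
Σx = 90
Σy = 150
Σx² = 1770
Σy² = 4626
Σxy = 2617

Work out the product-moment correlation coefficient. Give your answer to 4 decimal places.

r = (nΣxy − ΣxΣy) / √[(nΣx² − (Σx)²)(nΣy² − (Σy)²)]
Numerator: 5×2617 − 90×150 = -415
Denominator: √[(8850 − 8100)(23130 − 22500)] = √[750 × 630] = 687.3864
r = -415 / 687.3864 ≈ -0.6037

-0.6037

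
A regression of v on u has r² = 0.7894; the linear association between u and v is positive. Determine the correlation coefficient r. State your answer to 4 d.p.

0.8885

|r| = √0.7894 = 0.8885
The association is positive, so r = 0.8885.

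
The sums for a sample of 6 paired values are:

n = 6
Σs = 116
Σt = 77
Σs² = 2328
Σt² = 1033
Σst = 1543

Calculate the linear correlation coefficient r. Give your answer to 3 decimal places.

r = (nΣst − ΣsΣt) / √[(nΣs² − (Σs)²)(nΣt² − (Σt)²)]
Numerator: 6×1543 − 116×77 = 326
Denominator: √[(13968 − 13456)(6198 − 5929)] = √[512 × 269] = 371.1172
r = 326 / 371.1172 ≈ 0.878

0.878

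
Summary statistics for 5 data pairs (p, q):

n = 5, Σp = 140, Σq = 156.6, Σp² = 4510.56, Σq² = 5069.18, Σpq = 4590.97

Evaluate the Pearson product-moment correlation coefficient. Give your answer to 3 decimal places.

0.662

r = (nΣpq − ΣpΣq) / √[(nΣp² − (Σp)²)(nΣq² − (Σq)²)]
Numerator: 5×4590.97 − 140×156.6 = 1030.85
Denominator: √[(22552.8 − 19600)(25345.9 − 24523.56)] = √[2952.8 × 822.34] = 1558.2701
r = 1030.85 / 1558.2701 ≈ 0.662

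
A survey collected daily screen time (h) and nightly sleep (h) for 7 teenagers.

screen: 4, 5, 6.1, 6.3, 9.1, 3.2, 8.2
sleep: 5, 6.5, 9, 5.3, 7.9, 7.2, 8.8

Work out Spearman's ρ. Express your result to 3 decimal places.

0.429

Rank screen: 2, 3, 4, 5, 7, 1, 6
Rank sleep: 1, 3, 7, 2, 5, 4, 6
d = rank(screen) − rank(sleep): 1, 0, -3, 3, 2, -3, 0; Σd² = 32
ρ = 1 − 6Σd² / [n(n²−1)] = 1 − 6×32 / (7×48) = 1 − 192/336 ≈ 0.429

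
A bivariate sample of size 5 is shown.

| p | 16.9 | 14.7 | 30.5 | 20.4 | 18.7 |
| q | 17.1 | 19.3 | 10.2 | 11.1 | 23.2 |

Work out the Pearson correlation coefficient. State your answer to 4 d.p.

n = 5, Σp = 101.2, Σq = 80.9, Σp² = 2197.8, Σq² = 1430.39, Σpq = 1544.08
nΣpq − ΣpΣq = 7720.4 − 8187.08 = -466.68
nΣp² − (Σp)² = 10989 − 10241.44 = 747.56; nΣq² − (Σq)² = 7151.95 − 6544.81 = 607.14
r = -466.68 / √(747.56 × 607.14) = -466.68 / 673.7014 ≈ -0.6927

-0.6927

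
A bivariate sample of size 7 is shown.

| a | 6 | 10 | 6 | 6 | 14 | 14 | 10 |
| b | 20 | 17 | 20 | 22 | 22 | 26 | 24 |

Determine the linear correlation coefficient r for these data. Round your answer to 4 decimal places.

n = 7, Σa = 66, Σb = 151, Σa² = 700, Σb² = 3309, Σab = 1454
nΣab − ΣaΣb = 10178 − 9966 = 212
nΣa² − (Σa)² = 4900 − 4356 = 544; nΣb² − (Σb)² = 23163 − 22801 = 362
r = 212 / √(544 × 362) = 212 / 443.7657 ≈ 0.4777

0.4777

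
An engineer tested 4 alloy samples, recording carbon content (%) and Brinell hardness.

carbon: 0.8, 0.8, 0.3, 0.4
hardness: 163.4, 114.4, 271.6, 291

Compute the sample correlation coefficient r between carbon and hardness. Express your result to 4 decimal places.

-0.9412

n = 4, Σx = 2.3, Σy = 840.4, Σx² = 1.53, Σy² = 198234.48, Σxy = 420.12
nΣxy − ΣxΣy = 1680.48 − 1932.92 = -252.44
nΣx² − (Σx)² = 6.12 − 5.29 = 0.83; nΣy² − (Σy)² = 792937.92 − 706272.16 = 86665.76
r = -252.44 / √(0.83 × 86665.76) = -252.44 / 268.2025 ≈ -0.9412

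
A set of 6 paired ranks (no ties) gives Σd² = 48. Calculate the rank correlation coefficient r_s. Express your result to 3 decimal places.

-0.371

ρ = 1 − 6Σd² / [n(n²−1)] = 1 − 6×48 / (6×35)
  = 1 − 288/210 = 1 − 1.3714 ≈ -0.371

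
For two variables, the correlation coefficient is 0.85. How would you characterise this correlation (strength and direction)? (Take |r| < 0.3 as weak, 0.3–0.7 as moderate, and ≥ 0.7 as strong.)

strong positive

r = 0.85 > 0 so the relationship is positive.
|r| = 0.85, which falls in the strong range.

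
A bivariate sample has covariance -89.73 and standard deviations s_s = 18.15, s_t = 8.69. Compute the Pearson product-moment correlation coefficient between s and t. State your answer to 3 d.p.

r = Cov(s,t) / (s_s · s_t) = -89.73 / (18.15 × 8.69)
  = -89.73 / 157.7235 ≈ -0.569

-0.569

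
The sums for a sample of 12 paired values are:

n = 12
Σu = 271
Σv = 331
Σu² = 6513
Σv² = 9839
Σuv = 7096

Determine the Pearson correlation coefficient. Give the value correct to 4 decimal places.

r = (nΣuv − ΣuΣv) / √[(nΣu² − (Σu)²)(nΣv² − (Σv)²)]
Numerator: 12×7096 − 271×331 = -4549
Denominator: √[(78156 − 73441)(118068 − 109561)] = √[4715 × 8507] = 6333.2855
r = -4549 / 6333.2855 ≈ -0.7183

-0.7183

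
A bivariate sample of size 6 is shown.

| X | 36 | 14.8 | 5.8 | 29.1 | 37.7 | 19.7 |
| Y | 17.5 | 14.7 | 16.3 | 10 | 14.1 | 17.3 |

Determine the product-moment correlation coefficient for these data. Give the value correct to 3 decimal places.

n = 6, ΣX = 143.1, ΣY = 89.9, ΣX² = 4204.87, ΣY² = 1386.13, ΣXY = 2105.48
nΣXY − ΣXΣY = 12632.88 − 12864.69 = -231.81
nΣX² − (ΣX)² = 25229.22 − 20477.61 = 4751.61; nΣY² − (ΣY)² = 8316.78 − 8082.01 = 234.77
r = -231.81 / √(4751.61 × 234.77) = -231.81 / 1056.1891 ≈ -0.219

-0.219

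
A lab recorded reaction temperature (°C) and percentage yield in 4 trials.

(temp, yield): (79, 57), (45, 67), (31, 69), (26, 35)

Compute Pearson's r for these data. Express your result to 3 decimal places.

0.224

n = 4, Σx = 181, Σy = 228, Σx² = 9903, Σy² = 13724, Σxy = 10567
nΣxy − ΣxΣy = 42268 − 41268 = 1000
nΣx² − (Σx)² = 39612 − 32761 = 6851; nΣy² − (Σy)² = 54896 − 51984 = 2912
r = 1000 / √(6851 × 2912) = 1000 / 4466.5548 ≈ 0.224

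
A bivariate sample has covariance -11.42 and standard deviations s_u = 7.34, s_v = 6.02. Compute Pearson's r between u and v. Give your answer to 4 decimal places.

-0.2584

r = Cov(u,v) / (s_u · s_v) = -11.42 / (7.34 × 6.02)
  = -11.42 / 44.1868 ≈ -0.2584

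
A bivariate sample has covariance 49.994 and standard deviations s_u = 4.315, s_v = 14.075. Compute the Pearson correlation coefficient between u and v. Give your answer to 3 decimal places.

r = Cov(u,v) / (s_u · s_v) = 49.994 / (4.315 × 14.075)
  = 49.994 / 60.7336 ≈ 0.823

0.823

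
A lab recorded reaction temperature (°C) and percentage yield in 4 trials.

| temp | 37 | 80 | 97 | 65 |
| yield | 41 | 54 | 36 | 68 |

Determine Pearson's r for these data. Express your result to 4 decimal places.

-0.1199

n = 4, Σx = 279, Σy = 199, Σx² = 21403, Σy² = 10517, Σxy = 13749
nΣxy − ΣxΣy = 54996 − 55521 = -525
nΣx² − (Σx)² = 85612 − 77841 = 7771; nΣy² − (Σy)² = 42068 − 39601 = 2467
r = -525 / √(7771 × 2467) = -525 / 4378.4766 ≈ -0.1199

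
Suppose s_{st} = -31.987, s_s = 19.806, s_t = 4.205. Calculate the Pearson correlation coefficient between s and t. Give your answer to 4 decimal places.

r = Cov(s,t) / (s_s · s_t) = -31.987 / (19.806 × 4.205)
  = -31.987 / 83.2842 ≈ -0.3841

-0.3841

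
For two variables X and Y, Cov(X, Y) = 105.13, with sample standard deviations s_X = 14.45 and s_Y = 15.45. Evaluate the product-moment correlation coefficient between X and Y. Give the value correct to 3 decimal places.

r = Cov(X,Y) / (s_X · s_Y) = 105.13 / (14.45 × 15.45)
  = 105.13 / 223.2525 ≈ 0.471

0.471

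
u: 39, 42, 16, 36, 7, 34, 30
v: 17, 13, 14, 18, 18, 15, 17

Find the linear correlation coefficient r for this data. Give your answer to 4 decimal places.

n = 7, Σu = 204, Σv = 112, Σu² = 6942, Σv² = 1816, Σuv = 3227
nΣuv − ΣuΣv = 22589 − 22848 = -259
nΣu² − (Σu)² = 48594 − 41616 = 6978; nΣv² − (Σv)² = 12712 − 12544 = 168
r = -259 / √(6978 × 168) = -259 / 1082.7299 ≈ -0.2392

-0.2392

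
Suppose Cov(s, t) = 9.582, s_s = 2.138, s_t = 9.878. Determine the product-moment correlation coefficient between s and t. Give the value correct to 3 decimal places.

0.454

r = Cov(s,t) / (s_s · s_t) = 9.582 / (2.138 × 9.878)
  = 9.582 / 21.1192 ≈ 0.454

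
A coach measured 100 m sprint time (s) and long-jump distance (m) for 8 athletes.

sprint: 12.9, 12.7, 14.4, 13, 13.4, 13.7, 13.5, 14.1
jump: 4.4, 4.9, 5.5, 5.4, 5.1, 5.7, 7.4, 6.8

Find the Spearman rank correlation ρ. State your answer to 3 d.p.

Rank sprint: 2, 1, 8, 3, 4, 6, 5, 7
Rank jump: 1, 2, 5, 4, 3, 6, 8, 7
d = rank(sprint) − rank(jump): 1, -1, 3, -1, 1, 0, -3, 0; Σd² = 22
ρ = 1 − 6Σd² / [n(n²−1)] = 1 − 6×22 / (8×63) = 1 − 132/504 ≈ 0.738

0.738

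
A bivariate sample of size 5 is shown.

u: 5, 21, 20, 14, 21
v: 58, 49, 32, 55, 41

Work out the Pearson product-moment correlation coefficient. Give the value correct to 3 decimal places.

-0.741

n = 5, Σu = 81, Σv = 235, Σu² = 1503, Σv² = 11495, Σuv = 3590
nΣuv − ΣuΣv = 17950 − 19035 = -1085
nΣu² − (Σu)² = 7515 − 6561 = 954; nΣv² − (Σv)² = 57475 − 55225 = 2250
r = -1085 / √(954 × 2250) = -1085 / 1465.0939 ≈ -0.741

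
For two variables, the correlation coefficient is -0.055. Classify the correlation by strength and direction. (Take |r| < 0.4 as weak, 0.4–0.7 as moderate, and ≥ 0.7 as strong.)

r = -0.055 < 0 so the relationship is negative.
|r| = 0.055, which falls in the weak range.

weak negative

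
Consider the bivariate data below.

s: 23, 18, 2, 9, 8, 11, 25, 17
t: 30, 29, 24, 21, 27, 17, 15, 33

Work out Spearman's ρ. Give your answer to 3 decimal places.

Rank s: 7, 6, 1, 3, 2, 4, 8, 5
Rank t: 7, 6, 4, 3, 5, 2, 1, 8
d = rank(s) − rank(t): 0, 0, -3, 0, -3, 2, 7, -3; Σd² = 80
ρ = 1 − 6Σd² / [n(n²−1)] = 1 − 6×80 / (8×63) = 1 − 480/504 ≈ 0.048

0.048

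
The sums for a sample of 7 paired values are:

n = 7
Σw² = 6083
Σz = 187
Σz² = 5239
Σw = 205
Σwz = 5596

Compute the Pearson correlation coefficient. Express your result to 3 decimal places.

r = (nΣwz − ΣwΣz) / √[(nΣw² − (Σw)²)(nΣz² − (Σz)²)]
Numerator: 7×5596 − 205×187 = 837
Denominator: √[(42581 − 42025)(36673 − 34969)] = √[556 × 1704] = 973.3571
r = 837 / 973.3571 ≈ 0.860

0.860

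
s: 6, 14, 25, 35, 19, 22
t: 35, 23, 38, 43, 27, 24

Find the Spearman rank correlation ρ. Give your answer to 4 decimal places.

0.6000

Rank s: 1, 2, 5, 6, 3, 4
Rank t: 4, 1, 5, 6, 3, 2
d = rank(s) − rank(t): -3, 1, 0, 0, 0, 2; Σd² = 14
ρ = 1 − 6Σd² / [n(n²−1)] = 1 − 6×14 / (6×35) = 1 − 84/210 ≈ 0.6000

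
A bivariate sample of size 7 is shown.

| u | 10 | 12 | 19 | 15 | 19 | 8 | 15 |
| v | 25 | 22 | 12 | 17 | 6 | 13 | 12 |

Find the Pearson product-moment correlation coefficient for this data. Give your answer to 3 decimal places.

-0.620

n = 7, Σu = 98, Σv = 107, Σu² = 1480, Σv² = 1891, Σuv = 1395
nΣuv − ΣuΣv = 9765 − 10486 = -721
nΣu² − (Σu)² = 10360 − 9604 = 756; nΣv² − (Σv)² = 13237 − 11449 = 1788
r = -721 / √(756 × 1788) = -721 / 1162.6384 ≈ -0.620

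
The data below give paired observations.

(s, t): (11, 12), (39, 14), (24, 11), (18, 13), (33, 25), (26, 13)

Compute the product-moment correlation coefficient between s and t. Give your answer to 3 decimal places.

0.478

n = 6, Σs = 151, Σt = 88, Σs² = 4307, Σt² = 1424, Σst = 2339
nΣst − ΣsΣt = 14034 − 13288 = 746
nΣs² − (Σs)² = 25842 − 22801 = 3041; nΣt² − (Σt)² = 8544 − 7744 = 800
r = 746 / √(3041 × 800) = 746 / 1559.7436 ≈ 0.478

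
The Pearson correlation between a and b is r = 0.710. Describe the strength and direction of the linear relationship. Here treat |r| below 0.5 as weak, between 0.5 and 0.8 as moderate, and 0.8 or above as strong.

r = 0.710 > 0 so the relationship is positive.
|r| = 0.710, which falls in the moderate range.

moderate positive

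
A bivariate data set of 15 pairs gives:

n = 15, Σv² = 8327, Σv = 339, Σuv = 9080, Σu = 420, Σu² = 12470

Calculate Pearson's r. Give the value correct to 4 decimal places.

r = (nΣuv − ΣuΣv) / √[(nΣu² − (Σu)²)(nΣv² − (Σv)²)]
Numerator: 15×9080 − 420×339 = -6180
Denominator: √[(187050 − 176400)(124905 − 114921)] = √[10650 × 9984] = 10311.6245
r = -6180 / 10311.6245 ≈ -0.5993

-0.5993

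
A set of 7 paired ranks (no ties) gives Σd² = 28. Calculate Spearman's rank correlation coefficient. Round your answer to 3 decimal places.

0.500

ρ = 1 − 6Σd² / [n(n²−1)] = 1 − 6×28 / (7×48)
  = 1 − 168/336 = 1 − 0.5000 ≈ 0.500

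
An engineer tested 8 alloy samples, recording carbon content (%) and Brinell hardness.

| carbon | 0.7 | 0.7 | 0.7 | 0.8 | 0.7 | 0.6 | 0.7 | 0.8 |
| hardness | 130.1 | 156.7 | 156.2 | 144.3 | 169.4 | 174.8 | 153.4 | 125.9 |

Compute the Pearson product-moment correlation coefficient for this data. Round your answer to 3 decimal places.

n = 8, Σx = 5.7, Σy = 1210.8, Σx² = 4.09, Σy² = 185335.6, Σxy = 857.1
nΣxy − ΣxΣy = 6856.8 − 6901.56 = -44.76
nΣx² − (Σx)² = 32.72 − 32.49 = 0.23; nΣy² − (Σy)² = 1482684.8 − 1466036.64 = 16648.16
r = -44.76 / √(0.23 × 16648.16) = -44.76 / 61.8795 ≈ -0.723

-0.723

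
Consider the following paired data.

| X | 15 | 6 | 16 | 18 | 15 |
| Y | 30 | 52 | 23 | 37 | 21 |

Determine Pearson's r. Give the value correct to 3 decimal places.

n = 5, ΣX = 70, ΣY = 163, ΣX² = 1066, ΣY² = 5943, ΣXY = 2111
nΣXY − ΣXΣY = 10555 − 11410 = -855
nΣX² − (ΣX)² = 5330 − 4900 = 430; nΣY² − (ΣY)² = 29715 − 26569 = 3146
r = -855 / √(430 × 3146) = -855 / 1163.0907 ≈ -0.735

-0.735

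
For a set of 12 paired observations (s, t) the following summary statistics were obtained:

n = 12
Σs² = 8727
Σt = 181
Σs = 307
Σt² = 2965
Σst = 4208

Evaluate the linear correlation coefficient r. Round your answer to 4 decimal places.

-0.9332

r = (nΣst − ΣsΣt) / √[(nΣs² − (Σs)²)(nΣt² − (Σt)²)]
Numerator: 12×4208 − 307×181 = -5071
Denominator: √[(104724 − 94249)(35580 − 32761)] = √[10475 × 2819] = 5434.0616
r = -5071 / 5434.0616 ≈ -0.9332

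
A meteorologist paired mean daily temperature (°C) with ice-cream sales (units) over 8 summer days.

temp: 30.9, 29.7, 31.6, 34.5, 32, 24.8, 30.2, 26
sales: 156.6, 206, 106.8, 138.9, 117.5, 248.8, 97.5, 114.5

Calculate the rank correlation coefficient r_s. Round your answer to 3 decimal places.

Rank temp: 5, 3, 6, 8, 7, 1, 4, 2
Rank sales: 6, 7, 2, 5, 4, 8, 1, 3
d = rank(temp) − rank(sales): -1, -4, 4, 3, 3, -7, 3, -1; Σd² = 110
ρ = 1 − 6Σd² / [n(n²−1)] = 1 − 6×110 / (8×63) = 1 − 660/504 ≈ -0.310

-0.310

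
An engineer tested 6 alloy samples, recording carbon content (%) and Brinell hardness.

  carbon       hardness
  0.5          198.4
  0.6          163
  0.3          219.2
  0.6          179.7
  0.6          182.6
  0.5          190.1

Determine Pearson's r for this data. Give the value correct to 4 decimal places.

-0.9179

n = 6, Σx = 3.1, Σy = 1133, Σx² = 1.67, Σy² = 215753.06, Σxy = 575.19
nΣxy − ΣxΣy = 3451.14 − 3512.3 = -61.16
nΣx² − (Σx)² = 10.02 − 9.61 = 0.41; nΣy² − (Σy)² = 1294518.36 − 1283689 = 10829.36
r = -61.16 / √(0.41 × 10829.36) = -61.16 / 66.6336 ≈ -0.9179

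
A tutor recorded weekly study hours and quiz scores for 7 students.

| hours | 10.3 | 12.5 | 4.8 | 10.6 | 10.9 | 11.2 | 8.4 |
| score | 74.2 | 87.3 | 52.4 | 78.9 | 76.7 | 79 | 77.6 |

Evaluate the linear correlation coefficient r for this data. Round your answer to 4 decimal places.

0.9305

n = 7, Σx = 68.7, Σy = 526.1, Σx² = 712.55, Σy² = 40243.55, Σxy = 5316.04
nΣxy − ΣxΣy = 37212.28 − 36143.07 = 1069.21
nΣx² − (Σx)² = 4987.85 − 4719.69 = 268.16; nΣy² − (Σy)² = 281704.85 − 276781.21 = 4923.64
r = 1069.21 / √(268.16 × 4923.64) = 1069.21 / 1149.0532 ≈ 0.9305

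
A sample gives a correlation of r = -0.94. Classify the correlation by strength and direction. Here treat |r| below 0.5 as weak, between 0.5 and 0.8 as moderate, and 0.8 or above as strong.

strong negative

r = -0.94 < 0 so the relationship is negative.
|r| = 0.94, which falls in the strong range.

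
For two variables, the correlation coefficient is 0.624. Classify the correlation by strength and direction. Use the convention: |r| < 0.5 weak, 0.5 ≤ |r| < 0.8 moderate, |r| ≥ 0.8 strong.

r = 0.624 > 0 so the relationship is positive.
|r| = 0.624, which falls in the moderate range.

moderate positive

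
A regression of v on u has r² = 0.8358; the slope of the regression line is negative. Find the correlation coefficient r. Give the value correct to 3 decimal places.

|r| = √0.8358 = 0.914
The association is negative, so r = −0.914.

-0.914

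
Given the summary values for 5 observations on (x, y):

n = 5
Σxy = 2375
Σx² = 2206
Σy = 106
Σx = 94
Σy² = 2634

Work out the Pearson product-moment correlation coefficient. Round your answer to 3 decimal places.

r = (nΣxy − ΣxΣy) / √[(nΣx² − (Σx)²)(nΣy² − (Σy)²)]
Numerator: 5×2375 − 94×106 = 1911
Denominator: √[(11030 − 8836)(13170 − 11236)] = √[2194 × 1934] = 2059.9019
r = 1911 / 2059.9019 ≈ 0.928

0.928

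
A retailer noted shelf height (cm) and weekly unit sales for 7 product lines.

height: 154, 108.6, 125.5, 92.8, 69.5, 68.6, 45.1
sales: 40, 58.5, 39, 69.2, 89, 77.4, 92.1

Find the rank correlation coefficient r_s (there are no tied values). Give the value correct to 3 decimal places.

-0.929

Rank height: 7, 5, 6, 4, 3, 2, 1
Rank sales: 2, 3, 1, 4, 6, 5, 7
d = rank(height) − rank(sales): 5, 2, 5, 0, -3, -3, -6; Σd² = 108
ρ = 1 − 6Σd² / [n(n²−1)] = 1 − 6×108 / (7×48) = 1 − 648/336 ≈ -0.929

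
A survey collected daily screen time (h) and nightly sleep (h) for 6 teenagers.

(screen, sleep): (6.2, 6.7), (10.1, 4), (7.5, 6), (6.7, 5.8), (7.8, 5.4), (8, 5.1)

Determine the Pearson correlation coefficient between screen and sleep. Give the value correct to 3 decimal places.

n = 6, Σx = 46.3, Σy = 33, Σx² = 366.43, Σy² = 185.7, Σxy = 248.72
nΣxy − ΣxΣy = 1492.32 − 1527.9 = -35.58
nΣx² − (Σx)² = 2198.58 − 2143.69 = 54.89; nΣy² − (Σy)² = 1114.2 − 1089 = 25.2
r = -35.58 / √(54.89 × 25.2) = -35.58 / 37.1918 ≈ -0.957

-0.957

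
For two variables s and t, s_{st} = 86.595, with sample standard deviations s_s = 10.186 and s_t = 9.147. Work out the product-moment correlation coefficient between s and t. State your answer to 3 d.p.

0.929

r = Cov(s,t) / (s_s · s_t) = 86.595 / (10.186 × 9.147)
  = 86.595 / 93.1713 ≈ 0.929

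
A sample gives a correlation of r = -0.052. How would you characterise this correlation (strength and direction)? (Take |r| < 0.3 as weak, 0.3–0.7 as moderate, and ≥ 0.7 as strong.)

r = -0.052 < 0 so the relationship is negative.
|r| = 0.052, which falls in the weak range.

weak negative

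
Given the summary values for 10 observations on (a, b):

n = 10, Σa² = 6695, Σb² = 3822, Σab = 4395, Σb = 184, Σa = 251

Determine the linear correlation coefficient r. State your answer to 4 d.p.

-0.5381

r = (nΣab − ΣaΣb) / √[(nΣa² − (Σa)²)(nΣb² − (Σb)²)]
Numerator: 10×4395 − 251×184 = -2234
Denominator: √[(66950 − 63001)(38220 − 33856)] = √[3949 × 4364] = 4151.3174
r = -2234 / 4151.3174 ≈ -0.5381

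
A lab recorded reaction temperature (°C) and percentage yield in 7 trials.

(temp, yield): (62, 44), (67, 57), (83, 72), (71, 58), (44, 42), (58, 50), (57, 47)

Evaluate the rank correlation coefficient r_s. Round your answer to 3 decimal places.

Rank temp: 4, 5, 7, 6, 1, 3, 2
Rank yield: 2, 5, 7, 6, 1, 4, 3
d = rank(temp) − rank(yield): 2, 0, 0, 0, 0, -1, -1; Σd² = 6
ρ = 1 − 6Σd² / [n(n²−1)] = 1 − 6×6 / (7×48) = 1 − 36/336 ≈ 0.893

0.893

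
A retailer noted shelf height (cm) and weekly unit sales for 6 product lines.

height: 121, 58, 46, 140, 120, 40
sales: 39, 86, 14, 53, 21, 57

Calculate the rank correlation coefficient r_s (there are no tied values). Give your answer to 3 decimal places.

Rank height: 5, 3, 2, 6, 4, 1
Rank sales: 3, 6, 1, 4, 2, 5
d = rank(height) − rank(sales): 2, -3, 1, 2, 2, -4; Σd² = 38
ρ = 1 − 6Σd² / [n(n²−1)] = 1 − 6×38 / (6×35) = 1 − 228/210 ≈ -0.086

-0.086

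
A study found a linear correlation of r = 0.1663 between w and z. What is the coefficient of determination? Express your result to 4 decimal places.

0.0277

r² = (0.1663)² = 0.0277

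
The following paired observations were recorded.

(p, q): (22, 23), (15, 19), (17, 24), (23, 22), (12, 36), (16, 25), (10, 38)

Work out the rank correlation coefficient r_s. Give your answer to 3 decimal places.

Rank p: 6, 3, 5, 7, 2, 4, 1
Rank q: 3, 1, 4, 2, 6, 5, 7
d = rank(p) − rank(q): 3, 2, 1, 5, -4, -1, -6; Σd² = 92
ρ = 1 − 6Σd² / [n(n²−1)] = 1 − 6×92 / (7×48) = 1 − 552/336 ≈ -0.643

-0.643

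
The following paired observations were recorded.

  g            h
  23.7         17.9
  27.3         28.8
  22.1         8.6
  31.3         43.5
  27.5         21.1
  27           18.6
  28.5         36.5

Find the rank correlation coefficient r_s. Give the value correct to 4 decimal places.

0.9643

Rank g: 2, 4, 1, 7, 5, 3, 6
Rank h: 2, 5, 1, 7, 4, 3, 6
d = rank(g) − rank(h): 0, -1, 0, 0, 1, 0, 0; Σd² = 2
ρ = 1 − 6Σd² / [n(n²−1)] = 1 − 6×2 / (7×48) = 1 − 12/336 ≈ 0.9643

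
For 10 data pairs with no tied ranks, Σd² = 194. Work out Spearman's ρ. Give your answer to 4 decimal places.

ρ = 1 − 6Σd² / [n(n²−1)] = 1 − 6×194 / (10×99)
  = 1 − 1164/990 = 1 − 1.17576 ≈ -0.1758

-0.1758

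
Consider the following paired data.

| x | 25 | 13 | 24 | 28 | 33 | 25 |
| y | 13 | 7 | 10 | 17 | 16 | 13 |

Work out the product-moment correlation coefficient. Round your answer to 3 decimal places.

n = 6, Σx = 148, Σy = 76, Σx² = 3868, Σy² = 1032, Σxy = 1985
nΣxy − ΣxΣy = 11910 − 11248 = 662
nΣx² − (Σx)² = 23208 − 21904 = 1304; nΣy² − (Σy)² = 6192 − 5776 = 416
r = 662 / √(1304 × 416) = 662 / 736.5216 ≈ 0.899

0.899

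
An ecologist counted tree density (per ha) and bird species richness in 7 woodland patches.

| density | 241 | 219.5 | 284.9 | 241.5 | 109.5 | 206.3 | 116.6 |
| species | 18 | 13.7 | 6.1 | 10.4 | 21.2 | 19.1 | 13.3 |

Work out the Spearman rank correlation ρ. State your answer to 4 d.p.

Rank density: 5, 4, 7, 6, 1, 3, 2
Rank species: 5, 4, 1, 2, 7, 6, 3
d = rank(density) − rank(species): 0, 0, 6, 4, -6, -3, -1; Σd² = 98
ρ = 1 − 6Σd² / [n(n²−1)] = 1 − 6×98 / (7×48) = 1 − 588/336 ≈ -0.7500

-0.7500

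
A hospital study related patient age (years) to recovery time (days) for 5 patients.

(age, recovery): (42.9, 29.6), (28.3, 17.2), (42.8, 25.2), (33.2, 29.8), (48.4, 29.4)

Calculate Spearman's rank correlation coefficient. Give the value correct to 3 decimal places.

Rank age: 4, 1, 3, 2, 5
Rank recovery: 4, 1, 2, 5, 3
d = rank(age) − rank(recovery): 0, 0, 1, -3, 2; Σd² = 14
ρ = 1 − 6Σd² / [n(n²−1)] = 1 − 6×14 / (5×24) = 1 − 84/120 ≈ 0.300

0.300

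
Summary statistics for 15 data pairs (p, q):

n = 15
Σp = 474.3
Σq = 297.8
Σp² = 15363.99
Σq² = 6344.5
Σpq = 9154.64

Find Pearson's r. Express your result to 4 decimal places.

-0.6577

r = (nΣpq − ΣpΣq) / √[(nΣp² − (Σp)²)(nΣq² − (Σq)²)]
Numerator: 15×9154.64 − 474.3×297.8 = -3926.94
Denominator: √[(230459.85 − 224960.49)(95167.5 − 88684.84)] = √[5499.36 × 6482.66] = 5970.8024
r = -3926.94 / 5970.8024 ≈ -0.6577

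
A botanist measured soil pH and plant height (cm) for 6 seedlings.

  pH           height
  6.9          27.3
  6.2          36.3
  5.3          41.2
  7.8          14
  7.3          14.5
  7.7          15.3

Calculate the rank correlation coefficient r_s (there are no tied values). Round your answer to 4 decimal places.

Rank pH: 3, 2, 1, 6, 4, 5
Rank height: 4, 5, 6, 1, 2, 3
d = rank(pH) − rank(height): -1, -3, -5, 5, 2, 2; Σd² = 68
ρ = 1 − 6Σd² / [n(n²−1)] = 1 − 6×68 / (6×35) = 1 − 408/210 ≈ -0.9429

-0.9429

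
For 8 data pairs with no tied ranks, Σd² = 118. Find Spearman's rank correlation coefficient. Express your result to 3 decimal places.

ρ = 1 − 6Σd² / [n(n²−1)] = 1 − 6×118 / (8×63)
  = 1 − 708/504 = 1 − 1.4048 ≈ -0.405

-0.405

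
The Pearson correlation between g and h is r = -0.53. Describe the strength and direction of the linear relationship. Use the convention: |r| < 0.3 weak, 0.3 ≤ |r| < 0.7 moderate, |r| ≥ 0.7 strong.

r = -0.53 < 0 so the relationship is negative.
|r| = 0.53, which falls in the moderate range.

moderate negative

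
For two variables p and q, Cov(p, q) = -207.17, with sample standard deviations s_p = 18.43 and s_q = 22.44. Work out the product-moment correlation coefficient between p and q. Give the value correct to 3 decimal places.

r = Cov(p,q) / (s_p · s_q) = -207.17 / (18.43 × 22.44)
  = -207.17 / 413.5692 ≈ -0.501

-0.501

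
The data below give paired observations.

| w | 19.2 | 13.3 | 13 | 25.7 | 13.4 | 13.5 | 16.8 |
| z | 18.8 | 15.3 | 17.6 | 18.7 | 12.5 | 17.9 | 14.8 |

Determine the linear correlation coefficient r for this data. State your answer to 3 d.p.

0.510

n = 7, Σw = 114.9, Σz = 115.6, Σw² = 2019.07, Σz² = 1942.68, Σwz = 1931.63
nΣwz − ΣwΣz = 13521.41 − 13282.44 = 238.97
nΣw² − (Σw)² = 14133.49 − 13202.01 = 931.48; nΣz² − (Σz)² = 13598.76 − 13363.36 = 235.4
r = 238.97 / √(931.48 × 235.4) = 238.97 / 468.2632 ≈ 0.510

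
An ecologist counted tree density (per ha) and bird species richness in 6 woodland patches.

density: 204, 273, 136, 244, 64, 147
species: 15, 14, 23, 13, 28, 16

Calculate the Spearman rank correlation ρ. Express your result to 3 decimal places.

-0.943

Rank density: 4, 6, 2, 5, 1, 3
Rank species: 3, 2, 5, 1, 6, 4
d = rank(density) − rank(species): 1, 4, -3, 4, -5, -1; Σd² = 68
ρ = 1 − 6Σd² / [n(n²−1)] = 1 − 6×68 / (6×35) = 1 − 408/210 ≈ -0.943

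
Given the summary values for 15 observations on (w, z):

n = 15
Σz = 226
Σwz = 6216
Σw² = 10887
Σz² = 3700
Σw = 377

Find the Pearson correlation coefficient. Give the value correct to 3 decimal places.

0.830

r = (nΣwz − ΣwΣz) / √[(nΣw² − (Σw)²)(nΣz² − (Σz)²)]
Numerator: 15×6216 − 377×226 = 8038
Denominator: √[(163305 − 142129)(55500 − 51076)] = √[21176 × 4424] = 9678.9785
r = 8038 / 9678.9785 ≈ 0.830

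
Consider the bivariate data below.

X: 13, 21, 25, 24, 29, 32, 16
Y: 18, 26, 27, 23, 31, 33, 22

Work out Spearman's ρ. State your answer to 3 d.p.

0.964

Rank X: 1, 3, 5, 4, 6, 7, 2
Rank Y: 1, 4, 5, 3, 6, 7, 2
d = rank(X) − rank(Y): 0, -1, 0, 1, 0, 0, 0; Σd² = 2
ρ = 1 − 6Σd² / [n(n²−1)] = 1 − 6×2 / (7×48) = 1 − 12/336 ≈ 0.964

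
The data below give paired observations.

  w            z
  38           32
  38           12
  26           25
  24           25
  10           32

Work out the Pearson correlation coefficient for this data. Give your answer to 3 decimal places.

-0.488

n = 5, Σw = 136, Σz = 126, Σw² = 4240, Σz² = 3442, Σwz = 3242
nΣwz − ΣwΣz = 16210 − 17136 = -926
nΣw² − (Σw)² = 21200 − 18496 = 2704; nΣz² − (Σz)² = 17210 − 15876 = 1334
r = -926 / √(2704 × 1334) = -926 / 1899.2462 ≈ -0.488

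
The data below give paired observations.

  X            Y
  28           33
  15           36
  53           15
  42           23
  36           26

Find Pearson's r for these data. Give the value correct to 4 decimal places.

-0.9787

n = 5, ΣX = 174, ΣY = 133, ΣX² = 6878, ΣY² = 3815, ΣXY = 4161
nΣXY − ΣXΣY = 20805 − 23142 = -2337
nΣX² − (ΣX)² = 34390 − 30276 = 4114; nΣY² − (ΣY)² = 19075 − 17689 = 1386
r = -2337 / √(4114 × 1386) = -2337 / 2387.8869 ≈ -0.9787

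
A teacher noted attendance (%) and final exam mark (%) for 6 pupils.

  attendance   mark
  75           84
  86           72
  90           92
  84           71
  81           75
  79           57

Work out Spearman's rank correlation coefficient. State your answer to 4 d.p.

0.2571

Rank attendance: 1, 5, 6, 4, 3, 2
Rank mark: 5, 3, 6, 2, 4, 1
d = rank(attendance) − rank(mark): -4, 2, 0, 2, -1, 1; Σd² = 26
ρ = 1 − 6Σd² / [n(n²−1)] = 1 − 6×26 / (6×35) = 1 − 156/210 ≈ 0.2571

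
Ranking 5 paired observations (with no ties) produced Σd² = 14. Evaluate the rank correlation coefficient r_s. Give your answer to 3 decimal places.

ρ = 1 − 6Σd² / [n(n²−1)] = 1 − 6×14 / (5×24)
  = 1 − 84/120 = 1 − 0.7000 ≈ 0.300

0.300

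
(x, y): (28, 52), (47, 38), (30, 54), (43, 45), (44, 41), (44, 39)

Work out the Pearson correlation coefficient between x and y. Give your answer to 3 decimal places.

-0.953

n = 6, Σx = 236, Σy = 269, Σx² = 9614, Σy² = 12291, Σxy = 10317
nΣxy − ΣxΣy = 61902 − 63484 = -1582
nΣx² − (Σx)² = 57684 − 55696 = 1988; nΣy² − (Σy)² = 73746 − 72361 = 1385
r = -1582 / √(1988 × 1385) = -1582 / 1659.3312 ≈ -0.953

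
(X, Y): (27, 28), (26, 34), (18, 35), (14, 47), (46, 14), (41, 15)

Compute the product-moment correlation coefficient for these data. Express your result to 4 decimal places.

n = 6, ΣX = 172, ΣY = 173, ΣX² = 5722, ΣY² = 5795, ΣXY = 4187
nΣXY − ΣXΣY = 25122 − 29756 = -4634
nΣX² − (ΣX)² = 34332 − 29584 = 4748; nΣY² − (ΣY)² = 34770 − 29929 = 4841
r = -4634 / √(4748 × 4841) = -4634 / 4794.2745 ≈ -0.9666

-0.9666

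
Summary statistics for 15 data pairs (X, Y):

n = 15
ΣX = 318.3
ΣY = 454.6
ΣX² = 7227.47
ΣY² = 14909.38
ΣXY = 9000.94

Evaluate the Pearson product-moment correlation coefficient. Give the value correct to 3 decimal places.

-0.882

r = (nΣXY − ΣXΣY) / √[(nΣX² − (ΣX)²)(nΣY² − (ΣY)²)]
Numerator: 15×9000.94 − 318.3×454.6 = -9685.08
Denominator: √[(108412.05 − 101314.89)(223640.7 − 206661.16)] = √[7097.16 × 16979.54] = 10977.5458
r = -9685.08 / 10977.5458 ≈ -0.882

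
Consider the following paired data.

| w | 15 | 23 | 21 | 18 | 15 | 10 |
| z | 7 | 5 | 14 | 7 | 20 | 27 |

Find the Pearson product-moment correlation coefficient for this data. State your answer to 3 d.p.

-0.732

n = 6, Σw = 102, Σz = 80, Σw² = 1844, Σz² = 1448, Σwz = 1210
nΣwz − ΣwΣz = 7260 − 8160 = -900
nΣw² − (Σw)² = 11064 − 10404 = 660; nΣz² − (Σz)² = 8688 − 6400 = 2288
r = -900 / √(660 × 2288) = -900 / 1228.8531 ≈ -0.732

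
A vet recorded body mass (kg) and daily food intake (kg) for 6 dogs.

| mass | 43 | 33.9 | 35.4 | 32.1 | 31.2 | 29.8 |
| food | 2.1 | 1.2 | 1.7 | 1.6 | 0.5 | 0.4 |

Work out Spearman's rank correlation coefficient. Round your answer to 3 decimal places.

Rank mass: 6, 4, 5, 3, 2, 1
Rank food: 6, 3, 5, 4, 2, 1
d = rank(mass) − rank(food): 0, 1, 0, -1, 0, 0; Σd² = 2
ρ = 1 − 6Σd² / [n(n²−1)] = 1 − 6×2 / (6×35) = 1 − 12/210 ≈ 0.943

0.943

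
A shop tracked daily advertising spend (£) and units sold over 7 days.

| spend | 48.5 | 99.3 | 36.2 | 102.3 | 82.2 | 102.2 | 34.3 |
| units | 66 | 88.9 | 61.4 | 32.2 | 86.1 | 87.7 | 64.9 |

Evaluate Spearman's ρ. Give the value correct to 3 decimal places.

0.179

Rank spend: 3, 5, 2, 7, 4, 6, 1
Rank units: 4, 7, 2, 1, 5, 6, 3
d = rank(spend) − rank(units): -1, -2, 0, 6, -1, 0, -2; Σd² = 46
ρ = 1 − 6Σd² / [n(n²−1)] = 1 − 6×46 / (7×48) = 1 − 276/336 ≈ 0.179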